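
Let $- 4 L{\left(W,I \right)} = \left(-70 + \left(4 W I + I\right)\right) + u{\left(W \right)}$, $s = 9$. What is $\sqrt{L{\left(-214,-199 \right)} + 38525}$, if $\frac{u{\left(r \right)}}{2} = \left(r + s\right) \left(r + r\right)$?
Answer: $\frac{59 i \sqrt{55}}{2} \approx 218.78 i$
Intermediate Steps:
$u{\left(r \right)} = 4 r \left(9 + r\right)$ ($u{\left(r \right)} = 2 \left(r + 9\right) \left(r + r\right) = 2 \left(9 + r\right) 2 r = 2 \cdot 2 r \left(9 + r\right) = 4 r \left(9 + r\right)$)
$L{\left(W,I \right)} = \frac{35}{2} - \frac{I}{4} - I W - W \left(9 + W\right)$ ($L{\left(W,I \right)} = - \frac{\left(-70 + \left(4 W I + I\right)\right) + 4 W \left(9 + W\right)}{4} = - \frac{\left(-70 + \left(4 I W + I\right)\right) + 4 W \left(9 + W\right)}{4} = - \frac{\left(-70 + \left(I + 4 I W\right)\right) + 4 W \left(9 + W\right)}{4} = - \frac{\left(-70 + I + 4 I W\right) + 4 W \left(9 + W\right)}{4} = - \frac{-70 + I + 4 I W + 4 W \left(9 + W\right)}{4} = \frac{35}{2} - \frac{I}{4} - I W - W \left(9 + W\right)$)
$\sqrt{L{\left(-214,-199 \right)} + 38525} = \sqrt{\left(\frac{35}{2} - - \frac{199}{4} - \left(-199\right) \left(-214\right) - - 214 \left(9 - 214\right)\right) + 38525} = \sqrt{\left(\frac{35}{2} + \frac{199}{4} - 42586 - \left(-214\right) \left(-205\right)\right) + 38525} = \sqrt{\left(\frac{35}{2} + \frac{199}{4} - 42586 - 43870\right) + 38525} = \sqrt{- \frac{345555}{4} + 38525} = \sqrt{- \frac{191455}{4}} = \frac{59 i \sqrt{55}}{2}$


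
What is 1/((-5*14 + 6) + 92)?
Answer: 1/28 ≈ 0.035714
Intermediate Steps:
1/((-5*14 + 6) + 92) = 1/((-70 + 6) + 92) = 1/(-64 + 92) = 1/28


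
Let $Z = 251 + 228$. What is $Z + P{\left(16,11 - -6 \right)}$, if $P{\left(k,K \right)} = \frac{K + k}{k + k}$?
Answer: $\frac{15361}{32} \approx 480.03$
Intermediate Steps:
$P{\left(k,K \right)} = \frac{K + k}{2 k}$
$Z = 479$
$Z + P{\left(16,11 - -6 \right)} = 479 + \frac{\left(11 - -6\right) + 16}{2 \cdot 16} = 479 + \frac{1}{2} \cdot \frac{1}{16} \left(\left(11 + 6\right) + 16\right) = 479 + \frac{1}{2} \cdot \frac{1}{16} \left(17 + 16\right) = 479 + \frac{1}{2} \cdot \frac{1}{16} \cdot 33 = 479 + \frac{33}{32} = \frac{15361}{32}$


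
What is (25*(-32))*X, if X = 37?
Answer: -29600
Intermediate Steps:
(25*(-32))*X = (25*(-32))*37 = -800*37 = -29600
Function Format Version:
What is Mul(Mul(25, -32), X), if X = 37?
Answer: -29600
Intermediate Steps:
Mul(Mul(25, -32), X) = Mul(Mul(25, -32), 37) = Mul(-800, 37) = -29600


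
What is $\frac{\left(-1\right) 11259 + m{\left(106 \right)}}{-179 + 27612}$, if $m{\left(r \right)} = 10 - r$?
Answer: $- \frac{11355}{27433} \approx -0.41392$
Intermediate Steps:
$\frac{\left(-1\right) 11259 + m{\left(106 \right)}}{-179 + 27612} = \frac{\left(-1\right) 11259 + \left(10 - 106\right)}{-179 + 27612} = \frac{-11259 + \left(10 - 106\right)}{27433} = \left(-11259 - 96\right) \frac{1}{27433} = \left(-11355\right) \frac{1}{27433} = - \frac{11355}{27433}$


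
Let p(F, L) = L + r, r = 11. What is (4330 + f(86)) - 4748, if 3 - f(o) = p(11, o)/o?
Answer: -35787/86 ≈ -416.13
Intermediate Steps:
p(F, L) = 11 + L (p(F, L) = L + 11 = 11 + L)
f(o) = 3 - (11 + o)/o
(4330 + f(86)) - 4748 = (4330 + (2 - 11/86)) - 4748 = (4330 + 161/86) - 4748 = 372541/86 - 4748 = -35787/86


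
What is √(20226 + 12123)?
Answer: √32349 ≈ 179.86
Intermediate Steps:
√(20226 + 12123) = √32349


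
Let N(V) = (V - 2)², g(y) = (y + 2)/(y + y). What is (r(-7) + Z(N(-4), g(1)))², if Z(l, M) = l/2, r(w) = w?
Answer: 121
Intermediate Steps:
g(y) = (2 + y)/(2*y) (g(y) = (2 + y)/((2*y)) = (2 + y)*(1/(2*y)) = (2 + y)/(2*y))
N(V) = (-2 + V)²
Z(l, M) = l/2 (Z(l, M) = l*(½) = l/2)
(r(-7) + Z(N(-4), g(1)))² = (-7 + (-2 - 4)²/2)² = (-7 + (½)*(-6)²)² = (-7 + (½)*36)² = (-7 + 18)² = 11² = 121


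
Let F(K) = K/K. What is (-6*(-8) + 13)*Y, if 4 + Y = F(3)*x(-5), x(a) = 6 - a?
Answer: 427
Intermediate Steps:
F(K) = 1
Y = 7 (Y = -4 + 1*(6 - 1*(-5)) = -4 + 1*(6 + 5) = -4 + 1*11 = -4 + 11 = 7)
(-6*(-8) + 13)*Y = (-6*(-8) + 13)*7 = (48 + 13)*7 = 61*7 = 427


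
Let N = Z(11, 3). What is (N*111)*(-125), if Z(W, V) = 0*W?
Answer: 0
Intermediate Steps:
Z(W, V) = 0
N = 0
(N*111)*(-125) = (0*111)*(-125) = 0*(-125) = 0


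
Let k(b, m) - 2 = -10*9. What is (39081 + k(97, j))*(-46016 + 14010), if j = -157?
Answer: -1248009958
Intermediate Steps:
k(b, m) = -88 (k(b, m) = 2 - 10*9 = 2 - 90 = -88)
(39081 + k(97, j))*(-46016 + 14010) = (39081 - 88)*(-46016 + 14010) = 38993*(-32006) = -1248009958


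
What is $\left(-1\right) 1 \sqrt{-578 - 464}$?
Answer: $- i \sqrt{1042} \approx - 32.28 i$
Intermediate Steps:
$\left(-1\right) 1 \sqrt{-578 - 464} = - \sqrt{-1042} = - i \sqrt{1042}$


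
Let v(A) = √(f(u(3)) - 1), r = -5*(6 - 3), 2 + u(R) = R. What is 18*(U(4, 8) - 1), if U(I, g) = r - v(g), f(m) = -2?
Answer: -288 - 18*I*√3 ≈ -288.0 - 31.177*I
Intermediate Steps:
u(R) = -2 + R
r = -15 (r = -5*3 = -15)
v(A) = I*√3 (v(A) = √(-2 - 1) = √(-3) = I*√3)
U(I, g) = -15 - I*√3
18*(U(4, 8) - 1) = 18*((-15 - I*√3) - 1) = 18*(-16 - I*√3) = -288 - 18*I*√3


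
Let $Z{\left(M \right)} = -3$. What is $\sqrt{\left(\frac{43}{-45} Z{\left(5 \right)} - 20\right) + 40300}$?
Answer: $\frac{\sqrt{9063645}}{15} \approx 200.71$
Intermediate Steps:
$\sqrt{\left(\frac{43}{-45} Z{\left(5 \right)} - 20\right) + 40300} = \sqrt{\left(\frac{43}{-45} \left(-3\right) - 20\right) + 40300} = \sqrt{\left(43 \left(- \frac{1}{45}\right) \left(-3\right) - 20\right) + 40300} = \sqrt{\left(\left(- \frac{43}{45}\right) \left(-3\right) - 20\right) + 40300} = \sqrt{\left(\frac{43}{15} - 20\right) + 40300} = \sqrt{- \frac{257}{15} + 40300} = \sqrt{\frac{604243}{15}} = \frac{\sqrt{9063645}}{15}$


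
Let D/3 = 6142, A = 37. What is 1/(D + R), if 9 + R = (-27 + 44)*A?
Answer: 1/19046 ≈ 5.2504e-5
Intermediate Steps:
D = 18426 (D = 3*6142 = 18426)
R = 620 (R = -9 + (-27 + 44)*37 = -9 + 17*37 = -9 + 629 = 620)
1/(D + R) = 1/(18426 + 620) = 1/19046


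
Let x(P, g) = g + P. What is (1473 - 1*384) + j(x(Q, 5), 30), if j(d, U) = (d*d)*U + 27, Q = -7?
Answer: 1236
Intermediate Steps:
x(P, g) = P + g
j(d, U) = 27 + U*d² (j(d, U) = d²*U + 27 = U*d² + 27 = 27 + U*d²)
(1473 - 1*384) + j(x(Q, 5), 30) = (1473 - 1*384) + (27 + 30*(-7 + 5)²) = (1473 - 384) + (27 + 30*(-2)²) = 1089 + (27 + 30*4) = 1089 + (27 + 120) = 1089 + 147 = 1236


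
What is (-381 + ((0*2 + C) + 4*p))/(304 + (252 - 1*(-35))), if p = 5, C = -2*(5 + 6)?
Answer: -383/591 ≈ -0.64805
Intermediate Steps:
C = -22 (C = -2*11 = -22)
(-381 + ((0*2 + C) + 4*p))/(304 + (252 - 1*(-35))) = (-381 + ((0*2 - 22) + 4*5))/(304 + (252 - 1*(-35))) = (-381 + ((0 - 22) + 20))/(304 + (252 + 35)) = (-381 + (-22 + 20))/(304 + 287) = (-381 - 2)/591 = -383*1/591 = -383/591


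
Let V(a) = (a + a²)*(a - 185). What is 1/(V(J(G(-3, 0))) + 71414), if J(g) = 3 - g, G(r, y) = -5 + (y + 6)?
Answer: 1/70316 ≈ 1.4222e-5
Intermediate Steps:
G(r, y) = 1 + y (G(r, y) = -5 + (6 + y) = 1 + y)
V(a) = (-185 + a)*(a + a²) (V(a) = (a + a²)*(-185 + a) = (-185 + a)*(a + a²))
1/(V(J(G(-3, 0))) + 71414) = 1/((3 - (1 + 0))*(-185 + (3 - (1 + 0))² - 184*(3 - (1 + 0))) + 71414) = 1/((3 - 1*1)*(-185 + (3 - 1*1)² - 184*(3 - 1*1)) + 71414) = 1/((3 - 1)*(-185 + (3 - 1)² - 184*(3 - 1)) + 71414) = 1/(2*(-185 + 2² - 184*2) + 71414) = 1/(2*(-185 + 4 - 368) + 71414) = 1/(2*(-549) + 71414) = 1/(-1098 + 71414) = 1/70316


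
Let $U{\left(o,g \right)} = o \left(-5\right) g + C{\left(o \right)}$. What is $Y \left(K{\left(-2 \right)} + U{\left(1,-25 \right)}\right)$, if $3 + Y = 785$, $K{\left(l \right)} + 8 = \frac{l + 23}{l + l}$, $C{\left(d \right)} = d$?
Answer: $\frac{176341}{2} \approx 88171.0$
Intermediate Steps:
$K{\left(l \right)} = -8 + \frac{23 + l}{2 l}$ ($K{\left(l \right)} = -8 + \frac{l + 23}{l + l} = -8 + \frac{23 + l}{2 l}$)
$Y = 782$ ($Y = -3 + 785 = 782$)
$U{\left(o,g \right)} = o - 5 g o$ ($U{\left(o,g \right)} = o \left(-5\right) g + o = - 5 o g + o = - 5 g o + o = o - 5 g o$)
$Y \left(K{\left(-2 \right)} + U{\left(1,-25 \right)}\right) = 782 \left(\frac{23 - -30}{2 \left(-2\right)} + 1 \left(1 - -125\right)\right) = 782 \left(\frac{1}{2} \left(- \frac{1}{2}\right) \left(23 + 30\right) + 1 \left(1 + 125\right)\right) = 782 \left(\frac{1}{2} \left(- \frac{1}{2}\right) 53 + 1 \cdot 126\right) = 782 \left(- \frac{53}{4} + 126\right) = 782 \cdot \frac{451}{4} = \frac{176341}{2}$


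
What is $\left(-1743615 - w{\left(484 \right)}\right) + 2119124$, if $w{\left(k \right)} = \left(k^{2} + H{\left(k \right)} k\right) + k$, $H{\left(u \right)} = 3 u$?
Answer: $-561999$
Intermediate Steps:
$w{\left(k \right)} = k + 4 k^{2}$ ($w{\left(k \right)} = \left(k^{2} + 3 k k\right) + k = \left(k^{2} + 3 k^{2}\right) + k = 4 k^{2} + k = k + 4 k^{2}$)
$\left(-1743615 - w{\left(484 \right)}\right) + 2119124 = \left(-1743615 - 484 \left(1 + 4 \cdot 484\right)\right) + 2119124 = \left(-1743615 - 484 \left(1 + 1936\right)\right) + 2119124 = \left(-1743615 - 484 \cdot 1937\right) + 2119124 = \left(-1743615 - 937508\right) + 2119124 = -2681123 + 2119124 = -561999$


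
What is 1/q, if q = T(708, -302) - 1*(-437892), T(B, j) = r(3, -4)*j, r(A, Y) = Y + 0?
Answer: 1/439100 ≈ 2.2774e-6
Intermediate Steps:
r(A, Y) = Y
T(B, j) = -4*j
q = 439100 (q = -4*(-302) - 1*(-437892) = 1208 + 437892 = 439100)
1/q = 1/439100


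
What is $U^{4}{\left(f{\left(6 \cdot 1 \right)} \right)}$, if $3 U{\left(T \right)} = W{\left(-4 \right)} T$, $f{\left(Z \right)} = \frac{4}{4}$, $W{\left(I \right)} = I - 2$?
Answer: $16$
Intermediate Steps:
$W{\left(I \right)} = -2 + I$
$f{\left(Z \right)} = 1$ ($f{\left(Z \right)} = 4 \cdot \frac{1}{4} = 1$)
$U{\left(T \right)} = - 2 T$ ($U{\left(T \right)} = \frac{\left(-2 - 4\right) T}{3} = \frac{\left(-6\right) T}{3} = - 2 T$)
$U^{4}{\left(f{\left(6 \cdot 1 \right)} \right)} = \left(\left(-2\right) 1\right)^{4} = \left(-2\right)^{4} = 16$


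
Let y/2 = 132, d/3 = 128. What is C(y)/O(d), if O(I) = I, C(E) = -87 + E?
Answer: 59/128 ≈ 0.46094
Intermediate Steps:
d = 384 (d = 3*128 = 384)
y = 264 (y = 2*132 = 264)
C(y)/O(d) = (-87 + 264)/384 = 177*(1/384) = 59/128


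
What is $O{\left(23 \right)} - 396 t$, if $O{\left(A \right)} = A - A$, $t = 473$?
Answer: $-187308$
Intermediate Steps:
$O{\left(A \right)} = 0$
$O{\left(23 \right)} - 396 t = 0 - 187308 = -187308$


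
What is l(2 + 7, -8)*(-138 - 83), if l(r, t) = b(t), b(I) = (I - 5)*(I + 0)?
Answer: -22984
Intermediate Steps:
b(I) = I*(-5 + I) (b(I) = (-5 + I)*I = I*(-5 + I))
l(r, t) = t*(-5 + t)
l(2 + 7, -8)*(-138 - 83) = (-8*(-5 - 8))*(-138 - 83) = -8*(-13)*(-221) = 104*(-221) = -22984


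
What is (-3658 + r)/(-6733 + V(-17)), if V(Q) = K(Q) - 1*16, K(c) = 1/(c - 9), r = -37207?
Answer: 212498/35095 ≈ 6.0549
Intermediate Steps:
K(c) = 1/(-9 + c)
V(Q) = -16 + 1/(-9 + Q) (V(Q) = 1/(-9 + Q) - 1*16 = 1/(-9 + Q) - 16 = -16 + 1/(-9 + Q))
(-3658 + r)/(-6733 + V(-17)) = (-3658 - 37207)/(-6733 + (145 - 16*(-17))/(-9 - 17)) = -40865/(-6733 + (145 + 272)/(-26)) = -40865/(-6733 - 1/26*417) = -40865/(-6733 - 417/26) = -40865/(-175475/26) = -40865*(-26/175475) = 212498/35095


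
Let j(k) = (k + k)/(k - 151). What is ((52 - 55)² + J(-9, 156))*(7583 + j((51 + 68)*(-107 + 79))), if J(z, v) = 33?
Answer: 369855542/1161 ≈ 3.1857e+5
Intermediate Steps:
j(k) = 2*k/(-151 + k) (j(k) = (2*k)/(-151 + k) = 2*k/(-151 + k))
((52 - 55)² + J(-9, 156))*(7583 + j((51 + 68)*(-107 + 79))) = ((52 - 55)² + 33)*(7583 + 2*((51 + 68)*(-107 + 79))/(-151 + (51 + 68)*(-107 + 79))) = ((-3)² + 33)*(7583 + 2*(119*(-28))/(-151 + 119*(-28))) = (9 + 33)*(7583 + 2*(-3332)/(-151 - 3332)) = 42*(7583 + 2*(-3332)/(-3483)) = 42*(7583 + 2*(-3332)*(-1/3483)) = 42*(7583 + 6664/3483) = 42*(26418253/3483) = 369855542/1161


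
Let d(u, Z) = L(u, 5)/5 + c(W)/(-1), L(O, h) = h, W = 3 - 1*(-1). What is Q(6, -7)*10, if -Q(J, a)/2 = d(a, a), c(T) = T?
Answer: 60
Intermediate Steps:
W = 4 (W = 3 + 1 = 4)
d(u, Z) = -3 (d(u, Z) = 5/5 + 4/(-1) = 5*(⅕) + 4*(-1) = 1 - 4 = -3)
Q(J, a) = 6 (Q(J, a) = -2*(-3) = 6)
Q(6, -7)*10 = 6*10 = 60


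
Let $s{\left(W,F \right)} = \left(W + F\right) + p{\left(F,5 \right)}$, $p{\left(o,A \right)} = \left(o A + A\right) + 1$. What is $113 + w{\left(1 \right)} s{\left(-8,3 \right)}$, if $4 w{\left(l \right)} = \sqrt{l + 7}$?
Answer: $113 + 8 \sqrt{2} \approx 124.31$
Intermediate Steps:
$p{\left(o,A \right)} = 1 + A + A o$ ($p{\left(o,A \right)} = \left(A o + A\right) + 1 = \left(A + A o\right) + 1 = 1 + A + A o$)
$w{\left(l \right)} = \frac{\sqrt{7 + l}}{4}$ ($w{\left(l \right)} = \frac{\sqrt{l + 7}}{4} = \frac{\sqrt{7 + l}}{4}$)
$s{\left(W,F \right)} = 6 + W + 6 F$ ($s{\left(W,F \right)} = \left(W + F\right) + \left(1 + 5 + 5 F\right) = \left(F + W\right) + \left(6 + 5 F\right) = 6 + W + 6 F$)
$113 + w{\left(1 \right)} s{\left(-8,3 \right)} = 113 + \frac{\sqrt{7 + 1}}{4} \left(6 - 8 + 6 \cdot 3\right) = 113 + \frac{\sqrt{8}}{4} \left(6 - 8 + 18\right) = 113 + \frac{2 \sqrt{2}}{4} \cdot 16 = 113 + \frac{\sqrt{2}}{2} \cdot 16 = 113 + 8 \sqrt{2}$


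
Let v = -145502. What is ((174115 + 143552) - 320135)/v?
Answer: 1234/72751 ≈ 0.016962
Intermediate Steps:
((174115 + 143552) - 320135)/v = ((174115 + 143552) - 320135)/(-145502) = (317667 - 320135)*(-1/145502) = -2468*(-1/145502) = 1234/72751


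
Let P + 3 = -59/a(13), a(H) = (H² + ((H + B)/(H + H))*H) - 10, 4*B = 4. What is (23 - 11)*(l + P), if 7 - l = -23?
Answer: 26538/83 ≈ 319.73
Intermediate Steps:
B = 1 (B = (¼)*4 = 1)
a(H) = -19/2 + H² + H/2 (a(H) = (H² + ((H + 1)/(H + H))*H) - 10 = (H² + ((1 + H)/((2*H)))*H) - 10 = (H² + ((1 + H)*(1/(2*H)))*H) - 10 = (H² + ((1 + H)/(2*H))*H) - 10 = (H² + (½ + H/2)) - 10 = (½ + H² + H/2) - 10 = -19/2 + H² + H/2)
l = 30 (l = 7 - 1*(-23) = 7 + 23 = 30)
P = -557/166 (P = -3 - 59/(-19/2 + 13² + (½)*13) = -3 - 59/(-19/2 + 169 + 13/2) = -3 - 59/166 = -557/166 ≈ -3.3554)
(23 - 11)*(l + P) = (23 - 11)*(30 - 557/166) = 12*(4423/166) = 26538/83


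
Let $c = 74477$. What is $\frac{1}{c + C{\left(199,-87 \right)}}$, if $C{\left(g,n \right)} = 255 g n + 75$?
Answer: $- \frac{1}{4340263} \approx -2.304 \cdot 10^{-7}$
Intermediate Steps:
$C{\left(g,n \right)} = 75 + 255 g n$ ($C{\left(g,n \right)} = 255 g n + 75 = 75 + 255 g n$)
$\frac{1}{c + C{\left(199,-87 \right)}} = \frac{1}{74477 + \left(75 + 255 \cdot 199 \left(-87\right)\right)} = \frac{1}{74477 + \left(75 - 4414815\right)} = \frac{1}{74477 - 4414740} = \frac{1}{-4340263} = - \frac{1}{4340263}$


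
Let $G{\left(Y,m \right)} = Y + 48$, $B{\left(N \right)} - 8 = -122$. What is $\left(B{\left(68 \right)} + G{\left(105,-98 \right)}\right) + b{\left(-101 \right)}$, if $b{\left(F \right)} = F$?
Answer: $-62$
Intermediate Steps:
$B{\left(N \right)} = -114$ ($B{\left(N \right)} = 8 - 122 = -114$)
$G{\left(Y,m \right)} = 48 + Y$
$\left(B{\left(68 \right)} + G{\left(105,-98 \right)}\right) + b{\left(-101 \right)} = \left(-114 + \left(48 + 105\right)\right) - 101 = \left(-114 + 153\right) - 101 = 39 - 101 = -62$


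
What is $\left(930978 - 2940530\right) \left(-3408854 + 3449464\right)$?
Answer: $-81607906720$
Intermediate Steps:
$\left(930978 - 2940530\right) \left(-3408854 + 3449464\right) = \left(-2009552\right) 40610 = -81607906720$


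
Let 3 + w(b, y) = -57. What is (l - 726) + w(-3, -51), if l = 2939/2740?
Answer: -2150701/2740 ≈ -784.93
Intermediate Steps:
w(b, y) = -60 (w(b, y) = -3 - 57 = -60)
l = 2939/2740 (l = 2939*(1/2740) = 2939/2740 ≈ 1.0726)
(l - 726) + w(-3, -51) = (2939/2740 - 726) - 60 = -1986301/2740 - 60 = -2150701/2740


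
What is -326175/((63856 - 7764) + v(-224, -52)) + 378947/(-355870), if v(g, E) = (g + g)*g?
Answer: -29226646953/9278954380 ≈ -3.1498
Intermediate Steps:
v(g, E) = 2*g**2 (v(g, E) = (2*g)*g = 2*g**2)
-326175/((63856 - 7764) + v(-224, -52)) + 378947/(-355870) = -326175/((63856 - 7764) + 2*(-224)**2) + 378947/(-355870) = -326175/(56092 + 2*50176) + 378947*(-1/355870) = -326175/(56092 + 100352) - 378947/355870 = -326175/156444 - 378947/355870 = -326175*1/156444 - 378947/355870 = -108725/52148 - 378947/355870 = -29226646953/9278954380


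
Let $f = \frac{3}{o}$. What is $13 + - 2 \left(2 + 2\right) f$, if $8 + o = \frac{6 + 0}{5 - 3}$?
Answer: $\frac{89}{5} \approx 17.8$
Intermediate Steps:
$o = -5$ ($o = -8 + \frac{6 + 0}{5 - 3} = -8 + \frac{6}{2} = -8 + 6 \cdot \frac{1}{2} = -8 + 3 = -5$)
$f = - \frac{3}{5}$ ($f = \frac{3}{-5} = 3 \left(- \frac{1}{5}\right) = - \frac{3}{5} \approx -0.6$)
$13 + - 2 \left(2 + 2\right) f = 13 + - 2 \left(2 + 2\right) \left(- \frac{3}{5}\right) = 13 + \left(-2\right) 4 \left(- \frac{3}{5}\right) = 13 - - \frac{24}{5} = 13 + \frac{24}{5} = \frac{89}{5}$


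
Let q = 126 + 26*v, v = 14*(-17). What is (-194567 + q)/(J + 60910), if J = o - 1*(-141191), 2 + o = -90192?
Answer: -200629/111907 ≈ -1.7928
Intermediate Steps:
o = -90194 (o = -2 - 90192 = -90194)
v = -238
J = 50997 (J = -90194 - 1*(-141191) = -90194 + 141191 = 50997)
q = -6062 (q = 126 + 26*(-238) = 126 - 6188 = -6062)
(-194567 + q)/(J + 60910) = (-194567 - 6062)/(50997 + 60910) = -200629/111907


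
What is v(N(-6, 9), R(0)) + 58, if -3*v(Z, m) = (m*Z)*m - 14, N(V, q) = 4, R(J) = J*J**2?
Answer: 188/3 ≈ 62.667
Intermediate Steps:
R(J) = J**3
v(Z, m) = 14/3 - Z*m**2/3 (v(Z, m) = -((m*Z)*m - 14)/3 = -((Z*m)*m - 14)/3 = -(Z*m**2 - 14)/3 = -(-14 + Z*m**2)/3 = 14/3 - Z*m**2/3)
v(N(-6, 9), R(0)) + 58 = (14/3 - 1/3*4*(0**3)**2) + 58 = (14/3 - 1/3*4*0**2) + 58 = (14/3 - 1/3*4*0) + 58 = (14/3 + 0) + 58 = 14/3 + 58 = 188/3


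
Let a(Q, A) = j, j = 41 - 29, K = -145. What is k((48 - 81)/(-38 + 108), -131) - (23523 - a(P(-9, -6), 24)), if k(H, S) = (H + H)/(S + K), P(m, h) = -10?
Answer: -75705409/3220 ≈ -23511.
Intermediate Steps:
j = 12
a(Q, A) = 12
k(H, S) = 2*H/(-145 + S) (k(H, S) = (H + H)/(S - 145) = (2*H)/(-145 + S) = 2*H/(-145 + S))
k((48 - 81)/(-38 + 108), -131) - (23523 - a(P(-9, -6), 24)) = 2*((48 - 81)/(-38 + 108))/(-145 - 131) - (23523 - 1*12) = 2*(-33/70)/(-276) - (23523 - 12) = 2*(-33*1/70)*(-1/276) - 1*23511 = 2*(-33/70)*(-1/276) - 23511 = 11/3220 - 23511 = -75705409/3220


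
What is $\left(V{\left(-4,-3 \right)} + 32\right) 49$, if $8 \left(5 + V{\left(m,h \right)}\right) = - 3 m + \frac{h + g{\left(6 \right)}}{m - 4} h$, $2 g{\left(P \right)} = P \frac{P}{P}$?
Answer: $\frac{2793}{2} \approx 1396.5$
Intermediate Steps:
$g{\left(P \right)} = \frac{P}{2}$ ($g{\left(P \right)} = \frac{P \frac{P}{P}}{2} = \frac{P 1}{2} = \frac{P}{2}$)
$V{\left(m,h \right)} = -5 - \frac{3 m}{8} + \frac{h \left(3 + h\right)}{8 \left(-4 + m\right)}$ ($V{\left(m,h \right)} = -5 + \frac{- 3 m + \frac{h + \frac{1}{2} \cdot 6}{m - 4} h}{8} = -5 + \frac{- 3 m + \frac{h + 3}{-4 + m} h}{8} = -5 + \frac{- 3 m + \frac{3 + h}{-4 + m} h}{8} = -5 + \frac{- 3 m + \frac{h \left(3 + h\right)}{-4 + m}}{8} = -5 + \left(- \frac{3 m}{8} + \frac{h \left(3 + h\right)}{8 \left(-4 + m\right)}\right) = -5 - \frac{3 m}{8} + \frac{h \left(3 + h\right)}{8 \left(-4 + m\right)}$)
$\left(V{\left(-4,-3 \right)} + 32\right) 49 = \left(\frac{160 + \left(-3\right)^{2} - -112 - 3 \left(-4\right)^{2} + 3 \left(-3\right)}{8 \left(-4 - 4\right)} + 32\right) 49 = \left(\frac{160 + 9 + 112 - 48 - 9}{8 \left(-8\right)} + 32\right) 49 = \left(\frac{1}{8} \left(- \frac{1}{8}\right) \left(160 + 9 + 112 - 48 - 9\right) + 32\right) 49 = \left(\frac{1}{8} \left(- \frac{1}{8}\right) 224 + 32\right) 49 = \left(- \frac{7}{2} + 32\right) 49 = \frac{57}{2} \cdot 49 = \frac{2793}{2}$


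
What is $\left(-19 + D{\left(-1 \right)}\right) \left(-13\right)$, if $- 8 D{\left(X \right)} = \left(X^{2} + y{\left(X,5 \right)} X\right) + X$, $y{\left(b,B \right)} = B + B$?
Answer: $\frac{923}{4} \approx 230.75$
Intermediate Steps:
$y{\left(b,B \right)} = 2 B$
$D{\left(X \right)} = - \frac{11 X}{8} - \frac{X^{2}}{8}$ ($D{\left(X \right)} = - \frac{\left(X^{2} + 2 \cdot 5 X\right) + X}{8} = - \frac{\left(X^{2} + 10 X\right) + X}{8} = - \frac{X^{2} + 11 X}{8} = - \frac{11 X}{8} - \frac{X^{2}}{8}$)
$\left(-19 + D{\left(-1 \right)}\right) \left(-13\right) = \left(-19 - - \frac{11 - 1}{8}\right) \left(-13\right) = \left(-19 - \left(- \frac{1}{8}\right) 10\right) \left(-13\right) = \left(-19 + \frac{5}{4}\right) \left(-13\right) = \left(- \frac{71}{4}\right) \left(-13\right) = \frac{923}{4}$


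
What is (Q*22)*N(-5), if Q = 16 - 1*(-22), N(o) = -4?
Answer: -3344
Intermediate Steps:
Q = 38 (Q = 16 + 22 = 38)
(Q*22)*N(-5) = (38*22)*(-4) = 836*(-4) = -3344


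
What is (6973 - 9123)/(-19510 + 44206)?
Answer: -1075/12348 ≈ -0.087059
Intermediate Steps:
(6973 - 9123)/(-19510 + 44206) = -2150/24696 = -2150*1/24696 = -1075/12348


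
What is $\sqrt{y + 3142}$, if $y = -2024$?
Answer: $\sqrt{1118} \approx 33.437$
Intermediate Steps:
$\sqrt{y + 3142} = \sqrt{-2024 + 3142} = \sqrt{1118}$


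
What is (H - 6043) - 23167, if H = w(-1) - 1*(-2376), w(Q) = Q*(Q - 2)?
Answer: -26831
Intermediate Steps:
w(Q) = Q*(-2 + Q)
H = 2379 (H = -(-2 - 1) - 1*(-2376) = -1*(-3) + 2376 = 3 + 2376 = 2379)
(H - 6043) - 23167 = (2379 - 6043) - 23167 = -3664 - 23167 = -26831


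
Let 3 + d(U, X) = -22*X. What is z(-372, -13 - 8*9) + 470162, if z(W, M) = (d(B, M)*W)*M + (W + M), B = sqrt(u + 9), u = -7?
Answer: 59504245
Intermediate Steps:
B = sqrt(2) (B = sqrt(-7 + 9) = sqrt(2) ≈ 1.4142)
d(U, X) = -3 - 22*X
z(W, M) = M + W + M*W*(-3 - 22*M) (z(W, M) = ((-3 - 22*M)*W)*M + (W + M) = (W*(-3 - 22*M))*M + (M + W) = M*W*(-3 - 22*M) + (M + W) = M + W + M*W*(-3 - 22*M))
z(-372, -13 - 8*9) + 470162 = ((-13 - 8*9) - 372 - 1*(-13 - 8*9)*(-372)*(3 + 22*(-13 - 8*9))) + 470162 = ((-13 - 72) - 372 - 1*(-13 - 72)*(-372)*(3 + 22*(-13 - 72))) + 470162 = (-85 - 372 - 1*(-85)*(-372)*(3 + 22*(-85))) + 470162 = (-85 - 372 - 1*(-85)*(-372)*(3 - 1870)) + 470162 = (-85 - 372 - 1*(-85)*(-372)*(-1867)) + 470162 = (-85 - 372 + 59034540) + 470162 = 59034083 + 470162 = 59504245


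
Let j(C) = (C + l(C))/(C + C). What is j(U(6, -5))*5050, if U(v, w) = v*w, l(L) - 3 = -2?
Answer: 14645/6 ≈ 2440.8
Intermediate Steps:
l(L) = 1 (l(L) = 3 - 2 = 1)
j(C) = (1 + C)/(2*C) (j(C) = (C + 1)/(C + C) = (1 + C)/((2*C)) = (1 + C)*(1/(2*C)) = (1 + C)/(2*C))
j(U(6, -5))*5050 = ((1 + 6*(-5))/(2*((6*(-5)))))*5050 = ((1/2)*(1 - 30)/(-30))*5050 = ((1/2)*(-1/30)*(-29))*5050 = (29/60)*5050 = 14645/6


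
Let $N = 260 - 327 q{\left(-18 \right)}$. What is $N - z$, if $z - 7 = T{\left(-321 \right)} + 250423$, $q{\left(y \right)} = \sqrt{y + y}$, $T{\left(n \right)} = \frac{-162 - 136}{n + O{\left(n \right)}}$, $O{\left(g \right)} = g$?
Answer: $- \frac{80304719}{321} - 1962 i \approx -2.5017 \cdot 10^{5} - 1962.0 i$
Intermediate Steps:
$T{\left(n \right)} = - \frac{149}{n}$ ($T{\left(n \right)} = \frac{-162 - 136}{n + n} = - \frac{298}{2 n} = - 298 \frac{1}{2 n} = - \frac{149}{n}$)
$q{\left(y \right)} = \sqrt{2} \sqrt{y}$ ($q{\left(y \right)} = \sqrt{2 y} = \sqrt{2} \sqrt{y}$)
$z = \frac{80388179}{321}$ ($z = 7 + \left(- \frac{149}{-321} + 250423\right) = 7 + \left(\left(-149\right) \left(- \frac{1}{321}\right) + 250423\right) = 7 + \left(\frac{149}{321} + 250423\right) = 7 + \frac{80385932}{321} = \frac{80388179}{321} \approx 2.5043 \cdot 10^{5}$)
$N = 260 - 1962 i$ ($N = 260 - 327 \sqrt{2} \sqrt{-18} = 260 - 327 \sqrt{2} \cdot 3 i \sqrt{2} = 260 - 327 \cdot 6 i = 260 - 1962 i \approx 260.0 - 1962.0 i$)
$N - z = \left(260 - 1962 i\right) - \frac{80388179}{321} = - \frac{80304719}{321} - 1962 i$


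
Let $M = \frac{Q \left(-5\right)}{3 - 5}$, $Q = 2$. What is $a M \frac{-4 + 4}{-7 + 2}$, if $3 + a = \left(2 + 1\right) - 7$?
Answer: $0$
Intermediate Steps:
$a = -7$ ($a = -3 + \left(\left(2 + 1\right) - 7\right) = -3 + \left(3 - 7\right) = -3 - 4 = -7$)
$M = 5$ ($M = \frac{2 \left(-5\right)}{3 - 5} = - \frac{10}{-2} = \left(-10\right) \left(- \frac{1}{2}\right) = 5$)
$a M \frac{-4 + 4}{-7 + 2} = \left(-7\right) 5 \frac{-4 + 4}{-7 + 2} = - 35 \frac{0}{-5} = - 35 \cdot 0 \left(- \frac{1}{5}\right) = \left(-35\right) 0 = 0$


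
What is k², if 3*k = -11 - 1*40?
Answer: 289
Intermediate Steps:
k = -17 (k = (-11 - 1*40)/3 = (-11 - 40)/3 = (⅓)*(-51) = -17)
k² = (-17)² = 289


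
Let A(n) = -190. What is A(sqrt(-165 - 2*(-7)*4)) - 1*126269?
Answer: -126459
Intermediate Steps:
A(sqrt(-165 - 2*(-7)*4)) - 1*126269 = -190 - 1*126269 = -190 - 126269 = -126459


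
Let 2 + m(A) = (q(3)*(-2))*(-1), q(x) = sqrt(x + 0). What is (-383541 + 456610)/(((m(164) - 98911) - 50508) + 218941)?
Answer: 1269939220/1208257597 - 73069*sqrt(3)/2416515194 ≈ 1.0510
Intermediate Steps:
q(x) = sqrt(x)
m(A) = -2 + 2*sqrt(3) (m(A) = -2 + (sqrt(3)*(-2))*(-1) = -2 - 2*sqrt(3)*(-1) = -2 + 2*sqrt(3))
(-383541 + 456610)/(((m(164) - 98911) - 50508) + 218941) = (-383541 + 456610)/((((-2 + 2*sqrt(3)) - 98911) - 50508) + 218941) = 73069/(((-98913 + 2*sqrt(3)) - 50508) + 218941) = 73069/((-149421 + 2*sqrt(3)) + 218941) = 73069/(69520 + 2*sqrt(3))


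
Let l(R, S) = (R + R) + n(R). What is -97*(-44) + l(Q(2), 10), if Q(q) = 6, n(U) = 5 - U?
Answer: 4279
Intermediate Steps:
l(R, S) = 5 + R (l(R, S) = (R + R) + (5 - R) = 2*R + (5 - R) = 5 + R)
-97*(-44) + l(Q(2), 10) = -97*(-44) + (5 + 6) = 4268 + 11 = 4279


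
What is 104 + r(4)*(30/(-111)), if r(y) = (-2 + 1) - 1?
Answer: 3868/37 ≈ 104.54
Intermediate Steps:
r(y) = -2 (r(y) = -1 - 1 = -2)
104 + r(4)*(30/(-111)) = 104 - 60/(-111) = 104 - 60*(-1)/111 = 104 - 2*(-10/37) = 104 + 20/37 = 3868/37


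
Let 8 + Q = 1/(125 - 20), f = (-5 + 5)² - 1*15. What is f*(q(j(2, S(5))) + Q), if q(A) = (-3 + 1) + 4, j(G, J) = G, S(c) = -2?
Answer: 629/7 ≈ 89.857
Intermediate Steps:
f = -15 (f = 0² - 15 = 0 - 15 = -15)
q(A) = 2 (q(A) = -2 + 4 = 2)
Q = -839/105 (Q = -8 + 1/(125 - 20) = -8 + 1/105 = -839/105 ≈ -7.9905)
f*(q(j(2, S(5))) + Q) = -15*(2 - 839/105) = -15*(-629/105) = 629/7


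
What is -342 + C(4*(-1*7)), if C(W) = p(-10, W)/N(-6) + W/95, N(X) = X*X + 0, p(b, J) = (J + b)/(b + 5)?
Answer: -584963/1710 ≈ -342.08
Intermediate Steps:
p(b, J) = (J + b)/(5 + b)
N(X) = X² (N(X) = X² + 0 = X²)
C(W) = 1/18 + 17*W/3420 (C(W) = ((W - 10)/(5 - 10))/((-6)²) + W/95 = ((-10 + W)/(-5))/36 + W*(1/95) = -(-10 + W)/5*(1/36) + W/95 = (2 - W/5)*(1/36) + W/95 = (1/18 - W/180) + W/95 = 1/18 + 17*W/3420)
-342 + C(4*(-1*7)) = -342 + (1/18 + 17*(4*(-1*7))/3420) = -342 + (1/18 + 17*(4*(-7))/3420) = -342 + (1/18 + (17/3420)*(-28)) = -342 + (1/18 - 119/855) = -342 - 143/1710 = -584963/1710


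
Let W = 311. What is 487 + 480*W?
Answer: 149767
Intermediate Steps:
487 + 480*W = 487 + 480*311 = 487 + 149280 = 149767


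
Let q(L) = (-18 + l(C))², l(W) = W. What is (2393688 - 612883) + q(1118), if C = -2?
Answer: 1781205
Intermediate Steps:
q(L) = 400 (q(L) = (-18 - 2)² = (-20)² = 400)
(2393688 - 612883) + q(1118) = (2393688 - 612883) + 400 = 1780805 + 400 = 1781205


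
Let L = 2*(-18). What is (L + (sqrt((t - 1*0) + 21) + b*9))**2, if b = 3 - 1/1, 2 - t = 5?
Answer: 342 - 108*sqrt(2) ≈ 189.26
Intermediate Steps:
t = -3 (t = 2 - 1*5 = 2 - 5 = -3)
b = 2 (b = 3 - 1 = 2)
L = -36
(L + (sqrt((t - 1*0) + 21) + b*9))**2 = (-36 + (sqrt((-3 - 1*0) + 21) + 2*9))**2 = (-36 + (sqrt((-3 + 0) + 21) + 18))**2 = (-36 + (sqrt(-3 + 21) + 18))**2 = (-36 + (sqrt(18) + 18))**2 = (-36 + (3*sqrt(2) + 18))**2 = (-36 + (18 + 3*sqrt(2)))**2 = (-18 + 3*sqrt(2))**2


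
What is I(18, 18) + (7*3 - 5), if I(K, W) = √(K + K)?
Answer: 22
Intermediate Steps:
I(K, W) = √2*√K (I(K, W) = √(2*K) = √2*√K)
I(18, 18) + (7*3 - 5) = √2*√18 + (7*3 - 5) = √2*(3*√2) + (21 - 5) = 6 + 16 = 22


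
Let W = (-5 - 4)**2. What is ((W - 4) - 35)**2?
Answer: 1764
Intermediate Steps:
W = 81 (W = (-9)**2 = 81)
((W - 4) - 35)**2 = ((81 - 4) - 35)**2 = (77 - 35)**2 = 42**2 = 1764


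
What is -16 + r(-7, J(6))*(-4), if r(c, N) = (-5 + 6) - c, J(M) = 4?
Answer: -48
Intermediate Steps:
r(c, N) = 1 - c
-16 + r(-7, J(6))*(-4) = -16 + (1 - 1*(-7))*(-4) = -16 + (1 + 7)*(-4) = -16 + 8*(-4) = -16 - 32 = -48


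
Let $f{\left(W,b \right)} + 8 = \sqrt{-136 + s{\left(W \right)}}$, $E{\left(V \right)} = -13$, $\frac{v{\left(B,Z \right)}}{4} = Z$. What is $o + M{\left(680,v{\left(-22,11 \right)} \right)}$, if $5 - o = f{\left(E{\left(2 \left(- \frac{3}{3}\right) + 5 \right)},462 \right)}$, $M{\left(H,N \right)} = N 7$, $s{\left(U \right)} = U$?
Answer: $321 - i \sqrt{149} \approx 321.0 - 12.207 i$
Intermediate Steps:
$v{\left(B,Z \right)} = 4 Z$
$M{\left(H,N \right)} = 7 N$
$f{\left(W,b \right)} = -8 + \sqrt{-136 + W}$
$o = 13 - i \sqrt{149}$ ($o = 5 - \left(-8 + \sqrt{-136 - 13}\right) = 5 - \left(-8 + \sqrt{-149}\right) = 5 - \left(-8 + i \sqrt{149}\right) = 5 + \left(8 - i \sqrt{149}\right) = 13 - i \sqrt{149} \approx 13.0 - 12.207 i$)
$o + M{\left(680,v{\left(-22,11 \right)} \right)} = \left(13 - i \sqrt{149}\right) + 7 \cdot 4 \cdot 11 = \left(13 - i \sqrt{149}\right) + 7 \cdot 44 = \left(13 - i \sqrt{149}\right) + 308 = 321 - i \sqrt{149}$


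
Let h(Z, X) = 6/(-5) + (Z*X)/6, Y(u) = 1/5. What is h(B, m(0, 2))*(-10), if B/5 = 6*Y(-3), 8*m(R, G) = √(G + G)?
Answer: 19/2 ≈ 9.5000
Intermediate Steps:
m(R, G) = √2*√G/8 (m(R, G) = √(G + G)/8 = √(2*G)/8 = (√2*√G)/8 = √2*√G/8)
Y(u) = ⅕
B = 6 (B = 5*(6*(⅕)) = 5*(6/5) = 6)
h(Z, X) = -6/5 + X*Z/6 (h(Z, X) = 6*(-⅕) + (X*Z)*(⅙) = -6/5 + X*Z/6)
h(B, m(0, 2))*(-10) = (-6/5 + (⅙)*(√2*√2/8)*6)*(-10) = (-6/5 + (⅙)*(¼)*6)*(-10) = (-6/5 + ¼)*(-10) = -19/20*(-10) = 19/2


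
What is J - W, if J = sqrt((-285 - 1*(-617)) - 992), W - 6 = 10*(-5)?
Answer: 44 + 2*I*sqrt(165) ≈ 44.0 + 25.69*I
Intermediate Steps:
W = -44 (W = 6 + 10*(-5) = 6 - 50 = -44)
J = 2*I*sqrt(165) (J = sqrt((-285 + 617) - 992) = sqrt(332 - 992) = sqrt(-660) = 2*I*sqrt(165) ≈ 25.69*I)
J - W = 2*I*sqrt(165) - 1*(-44) = 2*I*sqrt(165) + 44 = 44 + 2*I*sqrt(165)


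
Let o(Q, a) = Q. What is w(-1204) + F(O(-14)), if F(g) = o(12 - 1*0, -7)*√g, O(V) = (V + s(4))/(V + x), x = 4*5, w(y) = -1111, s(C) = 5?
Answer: -1111 + 6*I*√6 ≈ -1111.0 + 14.697*I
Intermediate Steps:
x = 20
O(V) = (5 + V)/(20 + V) (O(V) = (V + 5)/(V + 20) = (5 + V)/(20 + V))
F(g) = 12*√g (F(g) = (12 - 1*0)*√g = (12 + 0)*√g = 12*√g)
w(-1204) + F(O(-14)) = -1111 + 12*√((5 - 14)/(20 - 14)) = -1111 + 12*√(-9/6) = -1111 + 12*√((⅙)*(-9)) = -1111 + 12*√(-3/2) = -1111 + 12*(I*√6/2) = -1111 + 6*I*√6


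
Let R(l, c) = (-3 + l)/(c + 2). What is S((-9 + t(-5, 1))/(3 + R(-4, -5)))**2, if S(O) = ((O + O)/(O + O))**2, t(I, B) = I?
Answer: 1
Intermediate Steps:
R(l, c) = (-3 + l)/(2 + c)
S(O) = 1 (S(O) = ((2*O)/((2*O)))**2 = ((2*O)*(1/(2*O)))**2 = 1**2 = 1)
S((-9 + t(-5, 1))/(3 + R(-4, -5)))**2 = 1**2 = 1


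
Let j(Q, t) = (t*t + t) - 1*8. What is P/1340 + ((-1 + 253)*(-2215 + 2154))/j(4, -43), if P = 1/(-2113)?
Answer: -21762295019/2545446580 ≈ -8.5495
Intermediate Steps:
j(Q, t) = -8 + t + t² (j(Q, t) = (t² + t) - 8 = (t + t²) - 8 = -8 + t + t²)
P = -1/2113 ≈ -0.00047326
P/1340 + ((-1 + 253)*(-2215 + 2154))/j(4, -43) = -1/2113/1340 + ((-1 + 253)*(-2215 + 2154))/(-8 - 43 + (-43)²) = -1/2113*1/1340 + (252*(-61))/(-8 - 43 + 1849) = -1/2831420 - 15372/1798 = -1/2831420 - 15372*1/1798 = -1/2831420 - 7686/899 = -21762295019/2545446580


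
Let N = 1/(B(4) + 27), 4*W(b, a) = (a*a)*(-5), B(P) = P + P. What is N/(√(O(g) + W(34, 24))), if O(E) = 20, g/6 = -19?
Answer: -I*√7/2450 ≈ -0.0010799*I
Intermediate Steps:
g = -114 (g = 6*(-19) = -114)
B(P) = 2*P
W(b, a) = -5*a²/4 (W(b, a) = ((a*a)*(-5))/4 = (a²*(-5))/4 = (-5*a²)/4 = -5*a²/4)
N = 1/35 (N = 1/(2*4 + 27) = 1/(8 + 27) = 1/35 ≈ 0.028571)
N/(√(O(g) + W(34, 24))) = 1/(35*(√(20 - 5/4*24²))) = 1/(35*(√(20 - 5/4*576))) = 1/(35*(√(20 - 720))) = 1/(35*(√(-700))) = 1/(35*((10*I*√7))) = (-I*√7/70)/35 = -I*√7/2450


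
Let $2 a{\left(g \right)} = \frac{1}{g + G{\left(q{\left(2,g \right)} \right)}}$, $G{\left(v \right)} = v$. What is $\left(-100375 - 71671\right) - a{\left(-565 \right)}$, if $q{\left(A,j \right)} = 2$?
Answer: $- \frac{193723795}{1126} \approx -1.7205 \cdot 10^{5}$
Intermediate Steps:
$a{\left(g \right)} = \frac{1}{2 \left(2 + g\right)}$ ($a{\left(g \right)} = \frac{1}{2 \left(g + 2\right)} = \frac{1}{2 \left(2 + g\right)}$)
$\left(-100375 - 71671\right) - a{\left(-565 \right)} = \left(-100375 - 71671\right) - \frac{1}{2 \left(2 - 565\right)} = -172046 - \frac{1}{2 \left(-563\right)} = -172046 - \frac{1}{2} \left(- \frac{1}{563}\right) = -172046 - - \frac{1}{1126} = -172046 + \frac{1}{1126} = - \frac{193723795}{1126}$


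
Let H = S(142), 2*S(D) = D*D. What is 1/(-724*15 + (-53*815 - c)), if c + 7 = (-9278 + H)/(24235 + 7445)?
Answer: -2640/142686787 ≈ -1.8502e-5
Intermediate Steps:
S(D) = D²/2 (S(D) = (D*D)/2 = D²/2)
H = 10082 (H = (½)*142² = (½)*20164 = 10082)
c = -18413/2640 (c = -7 + (-9278 + 10082)/(24235 + 7445) = -7 + 804/31680 = -7 + 804*(1/31680) = -7 + 67/2640 = -18413/2640 ≈ -6.9746)
1/(-724*15 + (-53*815 - c)) = 1/(-724*15 + (-53*815 - 1*(-18413/2640))) = 1/(-10860 + (-43195 + 18413/2640)) = 1/(-10860 - 114016387/2640) = 1/(-142686787/2640) = -2640/142686787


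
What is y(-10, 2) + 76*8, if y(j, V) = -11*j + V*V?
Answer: 722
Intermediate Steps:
y(j, V) = V² - 11*j (y(j, V) = -11*j + V² = V² - 11*j)
y(-10, 2) + 76*8 = (2² - 11*(-10)) + 76*8 = (4 + 110) + 608 = 114 + 608 = 722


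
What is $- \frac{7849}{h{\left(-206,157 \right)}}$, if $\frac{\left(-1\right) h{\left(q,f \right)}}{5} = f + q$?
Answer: $- \frac{7849}{245} \approx -32.037$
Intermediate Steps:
$h{\left(q,f \right)} = - 5 f - 5 q$ ($h{\left(q,f \right)} = - 5 \left(f + q\right) = - 5 f - 5 q$)
$- \frac{7849}{h{\left(-206,157 \right)}} = - \frac{7849}{\left(-5\right) 157 - -1030} = - \frac{7849}{-785 + 1030} = - \frac{7849}{245}$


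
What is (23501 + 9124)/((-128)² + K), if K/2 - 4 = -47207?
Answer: -32625/78022 ≈ -0.41815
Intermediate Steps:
K = -94406 (K = 8 + 2*(-47207) = 8 - 94414 = -94406)
(23501 + 9124)/((-128)² + K) = (23501 + 9124)/((-128)² - 94406) = 32625/(16384 - 94406) = 32625/(-78022) = 32625*(-1/78022) = -32625/78022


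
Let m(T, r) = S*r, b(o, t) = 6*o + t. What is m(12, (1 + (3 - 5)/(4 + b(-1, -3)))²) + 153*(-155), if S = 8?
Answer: -592483/25 ≈ -23699.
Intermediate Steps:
b(o, t) = t + 6*o
m(T, r) = 8*r
m(12, (1 + (3 - 5)/(4 + b(-1, -3)))²) + 153*(-155) = 8*(1 + (3 - 5)/(4 + (-3 + 6*(-1))))² + 153*(-155) = 8*(1 - 2/(4 + (-3 - 6)))² - 23715 = 8*(1 - 2/(4 - 9))² - 23715 = 8*(1 - 2/(-5))² - 23715 = 8*(1 - 2*(-⅕))² - 23715 = 8*(1 + ⅖)² - 23715 = 8*(7/5)² - 23715 = 8*(49/25) - 23715 = 392/25 - 23715 = -592483/25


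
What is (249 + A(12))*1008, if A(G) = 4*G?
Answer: 299376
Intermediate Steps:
(249 + A(12))*1008 = (249 + 4*12)*1008 = (249 + 48)*1008 = 297*1008 = 299376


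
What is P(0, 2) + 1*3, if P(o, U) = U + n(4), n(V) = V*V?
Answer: 21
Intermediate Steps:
n(V) = V²
P(o, U) = 16 + U (P(o, U) = U + 4² = U + 16 = 16 + U)
P(0, 2) + 1*3 = (16 + 2) + 1*3 = 18 + 3 = 21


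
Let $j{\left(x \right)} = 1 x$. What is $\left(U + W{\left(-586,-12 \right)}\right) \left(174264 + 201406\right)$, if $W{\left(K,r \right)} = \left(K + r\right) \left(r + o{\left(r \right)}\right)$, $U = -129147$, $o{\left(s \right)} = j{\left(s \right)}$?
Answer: $-43125037650$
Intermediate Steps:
$j{\left(x \right)} = x$
$o{\left(s \right)} = s$
$W{\left(K,r \right)} = 2 r \left(K + r\right)$ ($W{\left(K,r \right)} = \left(K + r\right) \left(r + r\right) = \left(K + r\right) 2 r = 2 r \left(K + r\right)$)
$\left(U + W{\left(-586,-12 \right)}\right) \left(174264 + 201406\right) = \left(-129147 + 2 \left(-12\right) \left(-586 - 12\right)\right) \left(174264 + 201406\right) = \left(-129147 + 2 \left(-12\right) \left(-598\right)\right) 375670 = \left(-129147 + 14352\right) 375670 = \left(-114795\right) 375670 = -43125037650$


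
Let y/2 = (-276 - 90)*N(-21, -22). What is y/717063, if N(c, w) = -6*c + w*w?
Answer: -148840/239021 ≈ -0.62271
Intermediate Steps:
N(c, w) = w² - 6*c (N(c, w) = -6*c + w² = w² - 6*c)
y = -446520 (y = 2*((-276 - 90)*((-22)² - 6*(-21))) = 2*(-366*(484 + 126)) = 2*(-366*610) = 2*(-223260) = -446520)
y/717063 = -446520/717063 = -446520*1/717063 = -148840/239021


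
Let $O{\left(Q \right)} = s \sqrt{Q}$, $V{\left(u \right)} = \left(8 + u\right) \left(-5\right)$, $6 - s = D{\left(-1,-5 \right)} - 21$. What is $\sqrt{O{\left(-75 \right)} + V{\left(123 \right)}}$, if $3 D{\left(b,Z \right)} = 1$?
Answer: $\frac{\sqrt{-5895 + 1200 i \sqrt{3}}}{3} \approx 4.4452 + 25.976 i$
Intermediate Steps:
$D{\left(b,Z \right)} = \frac{1}{3}$ ($D{\left(b,Z \right)} = \frac{1}{3} \cdot 1 = \frac{1}{3}$)
$s = \frac{80}{3}$ ($s = 6 - \left(\frac{1}{3} - 21\right) = 6 - - \frac{62}{3} = 6 + \frac{62}{3} = \frac{80}{3} \approx 26.667$)
$V{\left(u \right)} = -40 - 5 u$
$O{\left(Q \right)} = \frac{80 \sqrt{Q}}{3}$
$\sqrt{O{\left(-75 \right)} + V{\left(123 \right)}} = \sqrt{\frac{80 \sqrt{-75}}{3} - 655} = \sqrt{\frac{80 \cdot 5 i \sqrt{3}}{3} - 655} = \sqrt{\frac{400 i \sqrt{3}}{3} - 655} = \sqrt{-655 + \frac{400 i \sqrt{3}}{3}}$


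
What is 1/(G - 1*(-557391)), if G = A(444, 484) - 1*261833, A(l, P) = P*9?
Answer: 1/299914 ≈ 3.3343e-6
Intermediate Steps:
A(l, P) = 9*P
G = -257477 (G = 9*484 - 1*261833 = 4356 - 261833 = -257477)
1/(G - 1*(-557391)) = 1/(-257477 - 1*(-557391)) = 1/(-257477 + 557391) = 1/299914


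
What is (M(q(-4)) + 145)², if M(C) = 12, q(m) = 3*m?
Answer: 24649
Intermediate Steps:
(M(q(-4)) + 145)² = (12 + 145)² = 157² = 24649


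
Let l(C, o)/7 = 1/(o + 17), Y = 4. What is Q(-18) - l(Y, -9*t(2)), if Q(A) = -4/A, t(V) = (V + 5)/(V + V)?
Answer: -242/45 ≈ -5.3778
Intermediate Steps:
t(V) = (5 + V)/(2*V) (t(V) = (5 + V)/((2*V)) = (5 + V)*(1/(2*V)) = (5 + V)/(2*V))
l(C, o) = 7/(17 + o) (l(C, o) = 7/(o + 17) = 7/(17 + o))
Q(-18) - l(Y, -9*t(2)) = -4/(-18) - 7/(17 - 9*(5 + 2)/(2*2)) = -4*(-1/18) - 7/(17 - 9*7/(2*2)) = 2/9 - 7/(17 - 9*7/4) = 2/9 - 7/(17 - 63/4) = 2/9 - 7/5/4 = 2/9 - 7*4/5 = 2/9 - 1*28/5 = 2/9 - 28/5 = -242/45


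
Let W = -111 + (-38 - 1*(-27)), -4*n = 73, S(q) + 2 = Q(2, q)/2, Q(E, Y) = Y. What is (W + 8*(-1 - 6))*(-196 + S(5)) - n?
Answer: 139269/4 ≈ 34817.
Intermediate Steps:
S(q) = -2 + q/2
n = -73/4 (n = -1/4*73 = -73/4 ≈ -18.250)
W = -122 (W = -111 + (-38 + 27) = -111 - 11 = -122)
(W + 8*(-1 - 6))*(-196 + S(5)) - n = (-122 + 8*(-1 - 6))*(-196 + (-2 + (1/2)*5)) - 1*(-73/4) = (-122 + 8*(-7))*(-196 + (-2 + 5/2)) + 73/4 = (-122 - 56)*(-196 + 1/2) + 73/4 = -178*(-391/2) + 73/4 = 34799 + 73/4 = 139269/4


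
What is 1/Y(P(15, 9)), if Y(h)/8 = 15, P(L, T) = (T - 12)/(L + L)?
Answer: 1/120 ≈ 0.0083333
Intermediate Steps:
P(L, T) = (-12 + T)/(2*L) (P(L, T) = (-12 + T)/((2*L)) = (-12 + T)*(1/(2*L)) = (-12 + T)/(2*L))
Y(h) = 120 (Y(h) = 8*15 = 120)
1/Y(P(15, 9)) = 1/120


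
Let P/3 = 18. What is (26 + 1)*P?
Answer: 1458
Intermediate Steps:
P = 54 (P = 3*18 = 54)
(26 + 1)*P = (26 + 1)*54 = 27*54 = 1458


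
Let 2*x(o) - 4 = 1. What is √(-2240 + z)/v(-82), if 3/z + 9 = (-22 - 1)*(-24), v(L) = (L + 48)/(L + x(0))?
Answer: 159*I*√73384459/12308 ≈ 110.67*I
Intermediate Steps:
x(o) = 5/2 (x(o) = 2 + (½)*1 = 2 + ½ = 5/2)
v(L) = (48 + L)/(5/2 + L) (v(L) = (L + 48)/(L + 5/2) = (48 + L)/(5/2 + L))
z = 1/181 (z = 3/(-9 + (-22 - 1)*(-24)) = 3/(-9 - 23*(-24)) = 3/(-9 + 552) = 3/543 = 3*(1/543) = 1/181 ≈ 0.0055249)
√(-2240 + z)/v(-82) = √(-2240 + 1/181)/((2*(48 - 82)/(5 + 2*(-82)))) = √(-405439/181)/((2*(-34)/(5 - 164))) = (I*√73384459/181)/((2*(-34)/(-159))) = (I*√73384459/181)/((2*(-1/159)*(-34))) = (I*√73384459/181)/(68/159) = (I*√73384459/181)*(159/68) = 159*I*√73384459/12308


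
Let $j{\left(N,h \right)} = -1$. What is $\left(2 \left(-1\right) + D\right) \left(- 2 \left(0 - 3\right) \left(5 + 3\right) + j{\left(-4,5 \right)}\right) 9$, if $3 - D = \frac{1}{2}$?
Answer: $\frac{423}{2} \approx 211.5$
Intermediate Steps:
$D = \frac{5}{2}$ ($D = 3 - \frac{1}{2} = \frac{5}{2} \approx 2.5$)
$\left(2 \left(-1\right) + D\right) \left(- 2 \left(0 - 3\right) \left(5 + 3\right) + j{\left(-4,5 \right)}\right) 9 = \left(2 \left(-1\right) + \frac{5}{2}\right) \left(- 2 \left(0 - 3\right) \left(5 + 3\right) - 1\right) 9 = \left(-2 + \frac{5}{2}\right) \left(- 2 \left(\left(-3\right) 8\right) - 1\right) 9 = \frac{\left(-2\right) \left(-24\right) - 1}{2} \cdot 9 = \frac{48 - 1}{2} \cdot 9 = \frac{1}{2} \cdot 47 \cdot 9 = \frac{47}{2} \cdot 9 = \frac{423}{2}$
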